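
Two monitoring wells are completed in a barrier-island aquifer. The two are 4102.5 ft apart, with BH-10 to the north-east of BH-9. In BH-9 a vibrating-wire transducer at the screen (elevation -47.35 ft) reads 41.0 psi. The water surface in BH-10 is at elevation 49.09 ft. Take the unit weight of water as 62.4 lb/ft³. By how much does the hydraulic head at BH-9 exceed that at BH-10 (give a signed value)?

Pressure head at BH-9: ψ = 144·P/γ = 144 × 41.0 / 62.4 = 94.62 ft.
Total head at BH-9: h = z + ψ = -47.35 + 94.62 = 47.27 ft.
Total head at BH-10: h = 49.09 ft (water level in the piezometer is the total head).
Head difference: h(BH-9) − h(BH-10) = 47.27 − 49.09 = -1.82 ft.

Δh ≈ -1.82 ft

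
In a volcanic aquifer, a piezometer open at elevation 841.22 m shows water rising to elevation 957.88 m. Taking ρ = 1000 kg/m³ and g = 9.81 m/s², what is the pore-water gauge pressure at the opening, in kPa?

Pressure head ψ = h − z = 957.88 − 841.22 = 116.66 m.
P = ρgψ = 1000 × 9.81 × 116.66 = 1144435 Pa ≈ 1140 kPa.

P ≈ 1140 kPa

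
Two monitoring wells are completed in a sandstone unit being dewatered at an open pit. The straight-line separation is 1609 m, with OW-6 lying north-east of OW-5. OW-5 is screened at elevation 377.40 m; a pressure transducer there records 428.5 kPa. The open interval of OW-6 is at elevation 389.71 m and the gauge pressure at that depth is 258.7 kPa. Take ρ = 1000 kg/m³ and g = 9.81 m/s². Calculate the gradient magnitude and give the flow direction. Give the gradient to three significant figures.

Pressure head at OW-5: ψ = P/(ρg) = 428.5×1000 / (1000 × 9.81) = 43.68 m.
Total head at OW-5: h = z + ψ = 377.40 + 43.68 = 421.08 m.
Pressure head at OW-6: ψ = P/(ρg) = 258.7×1000 / (1000 × 9.81) = 26.37 m.
Total head at OW-6: h = z + ψ = 389.71 + 26.37 = 416.08 m.
Head difference: h(OW-5) − h(OW-6) = 421.08 − 416.08 = 5.00 m.
Hydraulic gradient: i = |Δh| / L = 5.00 / 1609 = 0.00311.
Flow is from higher to lower head: from OW-5 toward OW-6, i.e. toward the north-east.

i ≈ 0.00311; groundwater flows toward the north-east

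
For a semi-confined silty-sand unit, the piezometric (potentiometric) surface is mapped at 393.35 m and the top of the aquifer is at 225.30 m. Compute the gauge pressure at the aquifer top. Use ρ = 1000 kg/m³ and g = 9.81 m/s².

P ≈ 1650 kPa

Pressure head at the aquifer top: ψ = h − z = 393.35 − 225.30 = 168.05 m.
P = ρgψ = 1000 × 9.81 × 168.05 = 1648570 Pa ≈ 1650 kPa.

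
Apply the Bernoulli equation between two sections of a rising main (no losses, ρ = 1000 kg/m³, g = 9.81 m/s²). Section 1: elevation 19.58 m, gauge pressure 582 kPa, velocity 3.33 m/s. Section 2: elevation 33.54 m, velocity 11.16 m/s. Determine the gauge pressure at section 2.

P₂ ≈ 388 kPa

Pressure head at 1: ψ₁ = P₁/(ρg) = 582×1000 / (1000 × 9.81) = 59.33 m.
Velocity heads: v₁²/2g = 3.33²/19.62 = 0.565 m; v₂²/2g = 11.16²/19.62 = 6.348 m.
Total head H = z₁ + ψ₁ + v₁²/2g = 19.58 + 59.33 + 0.565 = 79.47 m.
ψ₂ = H − z₂ − v₂²/2g = 79.47 − 33.54 − 6.348 = 39.58 m.
P₂ = ρgψ₂ = 1000 × 9.81 × 39.58 ≈ 388 kPa.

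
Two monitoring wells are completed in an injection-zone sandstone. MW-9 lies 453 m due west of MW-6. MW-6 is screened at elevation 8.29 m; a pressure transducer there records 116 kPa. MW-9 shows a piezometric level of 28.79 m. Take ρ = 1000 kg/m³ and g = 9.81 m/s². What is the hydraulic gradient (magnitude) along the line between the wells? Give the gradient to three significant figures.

Pressure head at MW-6: ψ = P/(ρg) = 116×1000 / (1000 × 9.81) = 11.82 m.
Total head at MW-6: h = z + ψ = 8.29 + 11.82 = 20.11 m.
Total head at MW-9: h = 28.79 m (water level in the piezometer is the total head).
Head difference: h(MW-6) − h(MW-9) = 20.11 − 28.79 = -8.68 m.
Hydraulic gradient: i = |Δh| / L = 8.68 / 453 = 0.0192.

i ≈ 0.0192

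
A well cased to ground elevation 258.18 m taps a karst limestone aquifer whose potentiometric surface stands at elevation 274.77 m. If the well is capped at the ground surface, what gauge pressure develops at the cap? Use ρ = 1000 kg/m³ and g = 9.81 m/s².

P ≈ 163 kPa

Head above the cap: Δh = 274.77 − 258.18 = 16.59 m.
P = ρgΔh = 1000 × 9.81 × 16.59 = 162748 Pa ≈ 163 kPa.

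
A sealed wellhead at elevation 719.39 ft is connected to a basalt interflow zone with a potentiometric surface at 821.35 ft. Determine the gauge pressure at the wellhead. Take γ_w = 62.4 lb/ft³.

P ≈ 44.2 psi

Head above the cap: Δh = 821.35 − 719.39 = 101.96 ft.
P = γΔh/144 = 62.4 × 101.96 / 144 = 44.2 psi.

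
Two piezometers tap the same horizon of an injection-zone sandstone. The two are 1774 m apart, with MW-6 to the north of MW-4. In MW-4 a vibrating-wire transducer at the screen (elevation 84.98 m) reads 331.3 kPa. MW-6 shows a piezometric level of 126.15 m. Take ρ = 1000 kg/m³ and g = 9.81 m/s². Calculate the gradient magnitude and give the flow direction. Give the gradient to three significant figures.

Pressure head at MW-4: ψ = P/(ρg) = 331.3×1000 / (1000 × 9.81) = 33.77 m.
Total head at MW-4: h = z + ψ = 84.98 + 33.77 = 118.75 m.
Total head at MW-6: h = 126.15 m (water level in the piezometer is the total head).
Head difference: h(MW-4) − h(MW-6) = 118.75 − 126.15 = -7.40 m.
Hydraulic gradient: i = |Δh| / L = 7.40 / 1774 = 0.00417.
Flow is from higher to lower head: from MW-6 toward MW-4, i.e. toward the south.

i ≈ 0.00417; groundwater flows toward the south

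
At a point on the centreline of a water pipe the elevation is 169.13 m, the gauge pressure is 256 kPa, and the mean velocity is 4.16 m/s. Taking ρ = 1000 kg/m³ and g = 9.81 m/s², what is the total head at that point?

Pressure head ψ = P/(ρg) = 256×1000 / (1000 × 9.81) = 26.10 m.
Velocity head = v²/(2g) = 4.16² / (2 × 9.81) = 0.882 m.
h = z + ψ + v²/(2g) = 169.13 + 26.10 + 0.882 = 196.11 m.

h ≈ 196.11 m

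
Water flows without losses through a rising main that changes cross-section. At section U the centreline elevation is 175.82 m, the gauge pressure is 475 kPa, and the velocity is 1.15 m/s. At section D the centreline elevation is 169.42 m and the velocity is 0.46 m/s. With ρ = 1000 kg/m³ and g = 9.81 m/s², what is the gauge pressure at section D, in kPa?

Pressure head at U: ψ₁ = P₁/(ρg) = 475×1000 / (1000 × 9.81) = 48.42 m.
Velocity heads: v₁²/2g = 1.15²/19.62 = 0.067 m; v₂²/2g = 0.46²/19.62 = 0.011 m.
Total head H = z₁ + ψ₁ + v₁²/2g = 175.82 + 48.42 + 0.067 = 224.31 m.
ψ₂ = H − z₂ − v₂²/2g = 224.31 − 169.42 − 0.011 = 54.88 m.
P₂ = ρgψ₂ = 1000 × 9.81 × 54.88 ≈ 538 kPa.

P₂ ≈ 538 kPa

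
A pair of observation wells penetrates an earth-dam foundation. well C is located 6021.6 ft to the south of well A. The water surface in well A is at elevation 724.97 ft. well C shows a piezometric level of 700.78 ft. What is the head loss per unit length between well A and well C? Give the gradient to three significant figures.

Total head at well A: h = 724.97 ft (water level in the piezometer is the total head).
Total head at well C: h = 700.78 ft (water level in the piezometer is the total head).
Head difference: h(well A) − h(well C) = 724.97 − 700.78 = 24.19 ft.
Hydraulic gradient: i = |Δh| / L = 24.19 / 6021.6 = 0.00402.

i ≈ 0.00402 ft/ft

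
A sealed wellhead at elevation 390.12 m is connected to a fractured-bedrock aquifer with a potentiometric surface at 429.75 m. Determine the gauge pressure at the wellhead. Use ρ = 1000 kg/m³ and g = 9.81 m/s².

Head above the cap: Δh = 429.75 − 390.12 = 39.63 m.
P = ρgΔh = 1000 × 9.81 × 39.63 = 388770 Pa ≈ 389 kPa.

P ≈ 389 kPa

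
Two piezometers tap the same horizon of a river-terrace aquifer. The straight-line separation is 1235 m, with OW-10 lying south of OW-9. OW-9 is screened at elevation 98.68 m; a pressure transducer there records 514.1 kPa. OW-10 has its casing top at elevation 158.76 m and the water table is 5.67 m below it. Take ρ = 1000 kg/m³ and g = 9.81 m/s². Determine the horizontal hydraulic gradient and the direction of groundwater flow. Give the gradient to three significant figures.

Pressure head at OW-9: ψ = P/(ρg) = 514.1×1000 / (1000 × 9.81) = 52.41 m.
Total head at OW-9: h = z + ψ = 98.68 + 52.41 = 151.09 m.
Total head at OW-10: h = 158.76 − 5.67 = 153.09 m.
Head difference: h(OW-9) − h(OW-10) = 151.09 − 153.09 = -2.00 m.
Hydraulic gradient: i = |Δh| / L = 2.00 / 1235 = 0.00162.
Flow is from higher to lower head: from OW-10 toward OW-9, i.e. toward the north.

i ≈ 0.00162; groundwater flows toward the north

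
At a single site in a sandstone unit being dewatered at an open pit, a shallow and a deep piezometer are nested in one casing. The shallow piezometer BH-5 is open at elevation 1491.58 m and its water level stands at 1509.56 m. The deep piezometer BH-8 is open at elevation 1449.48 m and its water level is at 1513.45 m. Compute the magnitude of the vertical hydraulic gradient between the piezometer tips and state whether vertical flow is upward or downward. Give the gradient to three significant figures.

Total head at BH-5: h = 1509.56 m (water level in the standpipe).
Total head at BH-8: h = 1513.45 m.
Δh = h(BH-5) − h(BH-8) = 1509.56 − 1513.45 = -3.89 m.
Vertical separation Δz = 1491.58 − 1449.48 = 42.10 m.
|i_v| = |Δh| / Δz = 3.89 / 42.10 = 0.0924.
Head is higher in the deep piezometer, so vertical flow is upward (discharge condition).

|i_v| ≈ 0.0924; vertical flow is upward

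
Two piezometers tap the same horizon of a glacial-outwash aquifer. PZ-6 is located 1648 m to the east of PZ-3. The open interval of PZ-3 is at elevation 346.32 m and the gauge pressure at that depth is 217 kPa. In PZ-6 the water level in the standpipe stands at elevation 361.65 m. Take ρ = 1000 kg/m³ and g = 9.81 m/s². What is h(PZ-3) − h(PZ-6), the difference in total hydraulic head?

Pressure head at PZ-3: ψ = P/(ρg) = 217×1000 / (1000 × 9.81) = 22.12 m.
Total head at PZ-3: h = z + ψ = 346.32 + 22.12 = 368.44 m.
Total head at PZ-6: h = 361.65 m (water level in the piezometer is the total head).
Head difference: h(PZ-3) − h(PZ-6) = 368.44 − 361.65 = 6.79 m.

Δh ≈ 6.79 m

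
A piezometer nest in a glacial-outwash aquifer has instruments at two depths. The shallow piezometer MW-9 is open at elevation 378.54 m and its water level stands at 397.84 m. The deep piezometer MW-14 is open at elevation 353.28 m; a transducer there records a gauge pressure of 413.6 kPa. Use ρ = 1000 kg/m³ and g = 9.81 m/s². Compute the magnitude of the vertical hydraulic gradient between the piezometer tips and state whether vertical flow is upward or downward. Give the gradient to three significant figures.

Total head at MW-9: h = 397.84 m (water level in the standpipe).
Pressure head at MW-14: ψ = P/(ρg) = 413.6×1000 / (1000 × 9.81) = 42.16 m.
Total head at MW-14: h = z + ψ = 353.28 + 42.16 = 395.44 m.
Δh = h(MW-9) − h(MW-14) = 397.84 − 395.44 = 2.40 m.
Vertical separation Δz = 378.54 − 353.28 = 25.26 m.
|i_v| = |Δh| / Δz = 2.40 / 25.26 = 0.0950.
Head is higher in the shallow piezometer, so vertical flow is downward (recharge condition).

|i_v| ≈ 0.0950; vertical flow is downward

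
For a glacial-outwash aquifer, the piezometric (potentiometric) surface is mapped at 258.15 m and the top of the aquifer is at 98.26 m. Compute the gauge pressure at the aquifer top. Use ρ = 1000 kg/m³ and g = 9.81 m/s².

P ≈ 1570 kPa

Pressure head at the aquifer top: ψ = h − z = 258.15 − 98.26 = 159.89 m.
P = ρgψ = 1000 × 9.81 × 159.89 = 1568521 Pa ≈ 1570 kPa.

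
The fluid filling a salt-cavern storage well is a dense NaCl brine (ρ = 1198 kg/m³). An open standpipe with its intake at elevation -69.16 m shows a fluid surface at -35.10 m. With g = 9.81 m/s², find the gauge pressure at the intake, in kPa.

P ≈ 400 kPa

Pressure head ψ = h − z = -35.10 − (-69.16) = 34.06 m.
P = ρgψ = 1198 × 9.81 × 34.06 = 400286 Pa ≈ 400 kPa.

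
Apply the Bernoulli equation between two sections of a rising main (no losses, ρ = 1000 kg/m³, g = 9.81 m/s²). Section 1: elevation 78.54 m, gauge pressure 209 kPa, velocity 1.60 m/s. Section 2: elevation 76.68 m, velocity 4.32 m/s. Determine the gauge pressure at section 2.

P₂ ≈ 219 kPa

Pressure head at 1: ψ₁ = P₁/(ρg) = 209×1000 / (1000 × 9.81) = 21.30 m.
Velocity heads: v₁²/2g = 1.60²/19.62 = 0.130 m; v₂²/2g = 4.32²/19.62 = 0.951 m.
Total head H = z₁ + ψ₁ + v₁²/2g = 78.54 + 21.30 + 0.130 = 99.97 m.
ψ₂ = H − z₂ − v₂²/2g = 99.97 − 76.68 − 0.951 = 22.34 m.
P₂ = ρgψ₂ = 1000 × 9.81 × 22.34 ≈ 219 kPa.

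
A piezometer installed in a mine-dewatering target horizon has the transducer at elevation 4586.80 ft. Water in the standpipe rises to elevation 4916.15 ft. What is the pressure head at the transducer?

ψ ≈ 329.35 ft

Total head h = 4916.15 ft (the water-surface elevation in the piezometer).
Pressure head ψ = h − z = 4916.15 − 4586.80 = 329.35 ft.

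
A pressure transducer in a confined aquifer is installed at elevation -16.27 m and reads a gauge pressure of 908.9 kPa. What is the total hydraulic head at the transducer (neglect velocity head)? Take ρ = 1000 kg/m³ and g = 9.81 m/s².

ψ = P/(ρg) = 908.9×1000 / (1000 × 9.81) = 92.65 m.
h = z + ψ = -16.27 + 92.65 = 76.38 m.

h ≈ 76.38 m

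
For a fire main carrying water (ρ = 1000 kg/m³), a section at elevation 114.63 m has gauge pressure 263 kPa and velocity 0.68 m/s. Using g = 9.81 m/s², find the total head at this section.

h ≈ 141.46 m

Pressure head ψ = P/(ρg) = 263×1000 / (1000 × 9.81) = 26.81 m.
Velocity head = v²/(2g) = 0.68² / (2 × 9.81) = 0.024 m.
h = z + ψ + v²/(2g) = 114.63 + 26.81 + 0.024 = 141.46 m.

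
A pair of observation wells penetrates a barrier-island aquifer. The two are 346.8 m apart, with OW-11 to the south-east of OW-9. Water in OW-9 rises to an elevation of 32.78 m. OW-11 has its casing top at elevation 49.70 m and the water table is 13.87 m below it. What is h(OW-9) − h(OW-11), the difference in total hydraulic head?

Total head at OW-9: h = 32.78 m (water level in the piezometer is the total head).
Total head at OW-11: h = 49.70 − 13.87 = 35.83 m.
Head difference: h(OW-9) − h(OW-11) = 32.78 − 35.83 = -3.05 m.

Δh ≈ -3.05 m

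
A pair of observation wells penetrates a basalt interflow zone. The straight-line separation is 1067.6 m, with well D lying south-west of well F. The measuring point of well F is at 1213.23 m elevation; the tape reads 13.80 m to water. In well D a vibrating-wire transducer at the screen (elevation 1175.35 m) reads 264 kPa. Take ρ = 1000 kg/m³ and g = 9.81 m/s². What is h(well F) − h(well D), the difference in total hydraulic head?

Δh ≈ -2.83 m

Total head at well F: h = 1213.23 − 13.80 = 1199.43 m.
Pressure head at well D: ψ = P/(ρg) = 264×1000 / (1000 × 9.81) = 26.91 m.
Total head at well D: h = z + ψ = 1175.35 + 26.91 = 1202.26 m.
Head difference: h(well F) − h(well D) = 1199.43 − 1202.26 = -2.83 m.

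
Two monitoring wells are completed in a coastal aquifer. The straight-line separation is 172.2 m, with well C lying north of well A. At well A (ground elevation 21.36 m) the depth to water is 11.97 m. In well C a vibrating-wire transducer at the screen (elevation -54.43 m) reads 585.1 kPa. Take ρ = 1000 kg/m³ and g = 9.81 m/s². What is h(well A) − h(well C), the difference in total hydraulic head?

Δh ≈ 4.18 m

Total head at well A: h = 21.36 − 11.97 = 9.39 m.
Pressure head at well C: ψ = P/(ρg) = 585.1×1000 / (1000 × 9.81) = 59.64 m.
Total head at well C: h = z + ψ = -54.43 + 59.64 = 5.21 m.
Head difference: h(well A) − h(well C) = 9.39 − 5.21 = 4.18 m.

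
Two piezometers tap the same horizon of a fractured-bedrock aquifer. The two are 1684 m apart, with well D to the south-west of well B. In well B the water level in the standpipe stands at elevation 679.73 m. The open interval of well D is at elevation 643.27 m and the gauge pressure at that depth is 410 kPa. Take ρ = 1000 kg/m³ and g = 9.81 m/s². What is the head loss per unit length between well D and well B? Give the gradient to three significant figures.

i ≈ 0.00317 m/m

Total head at well B: h = 679.73 m (water level in the piezometer is the total head).
Pressure head at well D: ψ = P/(ρg) = 410×1000 / (1000 × 9.81) = 41.79 m.
Total head at well D: h = z + ψ = 643.27 + 41.79 = 685.06 m.
Head difference: h(well B) − h(well D) = 679.73 − 685.06 = -5.33 m.
Hydraulic gradient: i = |Δh| / L = 5.33 / 1684 = 0.00317.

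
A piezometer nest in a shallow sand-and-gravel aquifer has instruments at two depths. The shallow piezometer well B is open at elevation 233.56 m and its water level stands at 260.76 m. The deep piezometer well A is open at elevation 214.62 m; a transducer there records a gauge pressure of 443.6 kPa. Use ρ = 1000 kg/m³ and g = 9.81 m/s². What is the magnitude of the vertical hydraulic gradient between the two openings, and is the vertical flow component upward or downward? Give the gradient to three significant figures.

|i_v| ≈ 0.0486; vertical flow is downward

Total head at well B: h = 260.76 m (water level in the standpipe).
Pressure head at well A: ψ = P/(ρg) = 443.6×1000 / (1000 × 9.81) = 45.22 m.
Total head at well A: h = z + ψ = 214.62 + 45.22 = 259.84 m.
Δh = h(well B) − h(well A) = 260.76 − 259.84 = 0.92 m.
Vertical separation Δz = 233.56 − 214.62 = 18.94 m.
|i_v| = |Δh| / Δz = 0.92 / 18.94 = 0.0486.
Head is higher in the shallow piezometer, so vertical flow is downward (recharge condition).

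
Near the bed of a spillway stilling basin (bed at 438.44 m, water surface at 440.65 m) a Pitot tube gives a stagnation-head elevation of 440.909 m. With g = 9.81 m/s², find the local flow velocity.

v ≈ 2.25 m/s

Near the bed, under hydrostatic conditions, the piezometric head (z + ψ) equals the free-surface elevation, 440.65 m.
Velocity head = total − piezometric = 440.909 − 440.65 = 0.259 m.
v = √(2g·h_v) = √(2 × 9.81 × 0.259) = 2.25 m/s.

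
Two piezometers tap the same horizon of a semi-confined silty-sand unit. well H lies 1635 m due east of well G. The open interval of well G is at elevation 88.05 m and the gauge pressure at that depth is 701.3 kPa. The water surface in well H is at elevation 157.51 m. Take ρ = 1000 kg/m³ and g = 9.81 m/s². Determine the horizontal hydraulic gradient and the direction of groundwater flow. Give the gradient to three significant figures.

i ≈ 0.00124; groundwater flows toward the east

Pressure head at well G: ψ = P/(ρg) = 701.3×1000 / (1000 × 9.81) = 71.49 m.
Total head at well G: h = z + ψ = 88.05 + 71.49 = 159.54 m.
Total head at well H: h = 157.51 m (water level in the piezometer is the total head).
Head difference: h(well G) − h(well H) = 159.54 − 157.51 = 2.03 m.
Hydraulic gradient: i = |Δh| / L = 2.03 / 1635 = 0.00124.
Flow is from higher to lower head: from well G toward well H, i.e. toward the east.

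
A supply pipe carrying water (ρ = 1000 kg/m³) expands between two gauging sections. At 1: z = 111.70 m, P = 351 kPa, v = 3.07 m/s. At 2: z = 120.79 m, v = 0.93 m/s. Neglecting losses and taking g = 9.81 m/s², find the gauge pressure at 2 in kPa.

Pressure head at 1: ψ₁ = P₁/(ρg) = 351×1000 / (1000 × 9.81) = 35.78 m.
Velocity heads: v₁²/2g = 3.07²/19.62 = 0.480 m; v₂²/2g = 0.93²/19.62 = 0.044 m.
Total head H = z₁ + ψ₁ + v₁²/2g = 111.70 + 35.78 + 0.480 = 147.96 m.
ψ₂ = H − z₂ − v₂²/2g = 147.96 − 120.79 − 0.044 = 27.13 m.
P₂ = ρgψ₂ = 1000 × 9.81 × 27.13 ≈ 266 kPa.

P₂ ≈ 266 kPa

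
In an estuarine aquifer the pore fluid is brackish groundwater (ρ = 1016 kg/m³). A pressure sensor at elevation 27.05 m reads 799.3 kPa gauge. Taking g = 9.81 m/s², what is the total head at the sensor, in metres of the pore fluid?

h ≈ 107.24 m

ψ = P/(ρg) = 799.3×1000 / (1016 × 9.81) = 80.19 m.
h = z + ψ = 27.05 + 80.19 = 107.24 m.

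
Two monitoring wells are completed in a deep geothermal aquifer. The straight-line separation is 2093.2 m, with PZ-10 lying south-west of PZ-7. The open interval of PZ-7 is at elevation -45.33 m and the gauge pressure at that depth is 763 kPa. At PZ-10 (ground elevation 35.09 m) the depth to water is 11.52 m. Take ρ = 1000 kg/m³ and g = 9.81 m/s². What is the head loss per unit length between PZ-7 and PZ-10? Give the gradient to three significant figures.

i ≈ 0.00424 m/m

Pressure head at PZ-7: ψ = P/(ρg) = 763×1000 / (1000 × 9.81) = 77.78 m.
Total head at PZ-7: h = z + ψ = -45.33 + 77.78 = 32.45 m.
Total head at PZ-10: h = 35.09 − 11.52 = 23.57 m.
Head difference: h(PZ-7) − h(PZ-10) = 32.45 − 23.57 = 8.88 m.
Hydraulic gradient: i = |Δh| / L = 8.88 / 2093.2 = 0.00424.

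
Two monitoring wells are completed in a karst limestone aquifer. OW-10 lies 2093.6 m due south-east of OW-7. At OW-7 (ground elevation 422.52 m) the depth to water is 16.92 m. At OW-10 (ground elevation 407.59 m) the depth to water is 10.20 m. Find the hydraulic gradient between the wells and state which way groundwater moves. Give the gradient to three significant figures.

i ≈ 0.00392; groundwater flows toward the south-east

Total head at OW-7: h = 422.52 − 16.92 = 405.60 m.
Total head at OW-10: h = 407.59 − 10.20 = 397.39 m.
Head difference: h(OW-7) − h(OW-10) = 405.60 − 397.39 = 8.21 m.
Hydraulic gradient: i = |Δh| / L = 8.21 / 2093.6 = 0.00392.
Flow is from higher to lower head: from OW-7 toward OW-10, i.e. toward the south-east.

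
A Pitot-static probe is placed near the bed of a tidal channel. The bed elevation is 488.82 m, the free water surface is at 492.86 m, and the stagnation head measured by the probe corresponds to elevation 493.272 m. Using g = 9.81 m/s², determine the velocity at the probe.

Near the bed, under hydrostatic conditions, the piezometric head (z + ψ) equals the free-surface elevation, 492.86 m.
Velocity head = total − piezometric = 493.272 − 492.86 = 0.412 m.
v = √(2g·h_v) = √(2 × 9.81 × 0.412) = 2.84 m/s.

v ≈ 2.84 m/s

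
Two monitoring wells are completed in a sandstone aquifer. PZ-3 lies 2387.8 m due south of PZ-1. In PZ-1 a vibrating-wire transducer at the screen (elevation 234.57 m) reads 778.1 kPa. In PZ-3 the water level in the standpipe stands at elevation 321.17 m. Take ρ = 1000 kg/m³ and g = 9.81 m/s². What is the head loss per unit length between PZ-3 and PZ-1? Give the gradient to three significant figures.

Pressure head at PZ-1: ψ = P/(ρg) = 778.1×1000 / (1000 × 9.81) = 79.32 m.
Total head at PZ-1: h = z + ψ = 234.57 + 79.32 = 313.89 m.
Total head at PZ-3: h = 321.17 m (water level in the piezometer is the total head).
Head difference: h(PZ-1) − h(PZ-3) = 313.89 − 321.17 = -7.28 m.
Hydraulic gradient: i = |Δh| / L = 7.28 / 2387.8 = 0.00305.

i ≈ 0.00305 m/m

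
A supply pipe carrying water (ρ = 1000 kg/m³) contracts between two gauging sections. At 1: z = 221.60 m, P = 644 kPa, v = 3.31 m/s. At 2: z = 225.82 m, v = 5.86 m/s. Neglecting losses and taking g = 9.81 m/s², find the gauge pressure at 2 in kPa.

P₂ ≈ 591 kPa

Pressure head at 1: ψ₁ = P₁/(ρg) = 644×1000 / (1000 × 9.81) = 65.65 m.
Velocity heads: v₁²/2g = 3.31²/19.62 = 0.558 m; v₂²/2g = 5.86²/19.62 = 1.750 m.
Total head H = z₁ + ψ₁ + v₁²/2g = 221.60 + 65.65 + 0.558 = 287.81 m.
ψ₂ = H − z₂ − v₂²/2g = 287.81 − 225.82 − 1.750 = 60.24 m.
P₂ = ρgψ₂ = 1000 × 9.81 × 60.24 ≈ 591 kPa.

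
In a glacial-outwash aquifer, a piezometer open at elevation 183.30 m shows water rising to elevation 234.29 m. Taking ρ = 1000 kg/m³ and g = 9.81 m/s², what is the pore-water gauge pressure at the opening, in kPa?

Pressure head ψ = h − z = 234.29 − 183.30 = 50.99 m.
P = ρgψ = 1000 × 9.81 × 50.99 = 500212 Pa ≈ 500 kPa.

P ≈ 500 kPa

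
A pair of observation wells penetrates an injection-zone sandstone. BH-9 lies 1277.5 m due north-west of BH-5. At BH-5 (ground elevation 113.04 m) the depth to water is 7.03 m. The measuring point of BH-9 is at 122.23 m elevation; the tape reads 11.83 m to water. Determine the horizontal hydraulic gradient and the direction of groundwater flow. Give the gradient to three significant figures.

i ≈ 0.00344; groundwater flows toward the south-east

Total head at BH-5: h = 113.04 − 7.03 = 106.01 m.
Total head at BH-9: h = 122.23 − 11.83 = 110.40 m.
Head difference: h(BH-5) − h(BH-9) = 106.01 − 110.40 = -4.39 m.
Hydraulic gradient: i = |Δh| / L = 4.39 / 1277.5 = 0.00344.
Flow is from higher to lower head: from BH-9 toward BH-5, i.e. toward the south-east.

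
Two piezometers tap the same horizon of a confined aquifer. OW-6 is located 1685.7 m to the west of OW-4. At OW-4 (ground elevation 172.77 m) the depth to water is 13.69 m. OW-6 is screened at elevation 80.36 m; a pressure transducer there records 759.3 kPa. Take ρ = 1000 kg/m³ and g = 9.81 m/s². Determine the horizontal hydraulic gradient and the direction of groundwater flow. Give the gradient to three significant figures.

i ≈ 0.000783; groundwater flows toward the west

Total head at OW-4: h = 172.77 − 13.69 = 159.08 m.
Pressure head at OW-6: ψ = P/(ρg) = 759.3×1000 / (1000 × 9.81) = 77.40 m.
Total head at OW-6: h = z + ψ = 80.36 + 77.40 = 157.76 m.
Head difference: h(OW-4) − h(OW-6) = 159.08 − 157.76 = 1.32 m.
Hydraulic gradient: i = |Δh| / L = 1.32 / 1685.7 = 0.000783.
Flow is from higher to lower head: from OW-4 toward OW-6, i.e. toward the west.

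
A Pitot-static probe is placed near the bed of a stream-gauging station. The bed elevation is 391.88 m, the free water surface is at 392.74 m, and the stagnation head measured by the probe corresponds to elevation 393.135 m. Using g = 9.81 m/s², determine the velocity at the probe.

v ≈ 2.78 m/s

Near the bed, under hydrostatic conditions, the piezometric head (z + ψ) equals the free-surface elevation, 392.74 m.
Velocity head = total − piezometric = 393.135 − 392.74 = 0.395 m.
v = √(2g·h_v) = √(2 × 9.81 × 0.395) = 2.78 m/s.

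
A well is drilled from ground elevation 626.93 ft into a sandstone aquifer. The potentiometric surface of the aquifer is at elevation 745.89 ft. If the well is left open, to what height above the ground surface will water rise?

Water rises to the potentiometric surface, so the rise above ground = 745.89 − 626.93 = 118.96 ft.

≈ 118.96 ft above ground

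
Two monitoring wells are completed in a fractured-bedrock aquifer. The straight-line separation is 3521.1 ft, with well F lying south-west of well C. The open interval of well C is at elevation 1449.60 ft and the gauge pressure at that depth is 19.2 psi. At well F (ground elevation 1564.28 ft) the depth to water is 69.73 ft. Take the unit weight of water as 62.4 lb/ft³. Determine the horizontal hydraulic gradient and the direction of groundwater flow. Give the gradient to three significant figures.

i ≈ 0.000182; groundwater flows toward the north-east

Pressure head at well C: ψ = 144·P/γ = 144 × 19.2 / 62.4 = 44.31 ft.
Total head at well C: h = z + ψ = 1449.60 + 44.31 = 1493.91 ft.
Total head at well F: h = 1564.28 − 69.73 = 1494.55 ft.
Head difference: h(well C) − h(well F) = 1493.91 − 1494.55 = -0.64 ft.
Hydraulic gradient: i = |Δh| / L = 0.64 / 3521.1 = 0.000182.
Flow is from higher to lower head: from well F toward well C, i.e. toward the north-east.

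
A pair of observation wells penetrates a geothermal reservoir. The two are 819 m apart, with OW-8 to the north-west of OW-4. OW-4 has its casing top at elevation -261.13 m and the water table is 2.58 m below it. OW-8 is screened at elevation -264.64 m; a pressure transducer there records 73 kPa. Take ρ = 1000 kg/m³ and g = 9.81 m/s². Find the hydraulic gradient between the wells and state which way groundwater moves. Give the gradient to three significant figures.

i ≈ 0.00795; groundwater flows toward the south-east

Total head at OW-4: h = -261.13 − 2.58 = -263.71 m.
Pressure head at OW-8: ψ = P/(ρg) = 73×1000 / (1000 × 9.81) = 7.44 m.
Total head at OW-8: h = z + ψ = -264.64 + 7.44 = -257.20 m.
Head difference: h(OW-4) − h(OW-8) = -263.71 − (-257.20) = -6.51 m.
Hydraulic gradient: i = |Δh| / L = 6.51 / 819 = 0.00795.
Flow is from higher to lower head: from OW-8 toward OW-4, i.e. toward the south-east.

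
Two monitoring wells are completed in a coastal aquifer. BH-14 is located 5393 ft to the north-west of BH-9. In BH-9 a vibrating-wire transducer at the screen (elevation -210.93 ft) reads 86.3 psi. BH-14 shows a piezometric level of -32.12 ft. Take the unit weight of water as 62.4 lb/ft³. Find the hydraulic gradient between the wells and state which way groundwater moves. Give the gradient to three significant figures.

i ≈ 0.00377; groundwater flows toward the north-west

Pressure head at BH-9: ψ = 144·P/γ = 144 × 86.3 / 62.4 = 199.15 ft.
Total head at BH-9: h = z + ψ = -210.93 + 199.15 = -11.78 ft.
Total head at BH-14: h = -32.12 ft (water level in the piezometer is the total head).
Head difference: h(BH-9) − h(BH-14) = -11.78 − (-32.12) = 20.34 ft.
Hydraulic gradient: i = |Δh| / L = 20.34 / 5393 = 0.00377.
Flow is from higher to lower head: from BH-9 toward BH-14, i.e. toward the north-west.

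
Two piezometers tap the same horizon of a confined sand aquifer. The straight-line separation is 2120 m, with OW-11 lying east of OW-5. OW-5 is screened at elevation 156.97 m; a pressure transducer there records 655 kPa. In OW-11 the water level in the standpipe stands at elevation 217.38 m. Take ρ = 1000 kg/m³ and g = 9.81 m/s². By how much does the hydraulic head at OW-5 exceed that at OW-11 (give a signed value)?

Δh ≈ 6.36 m

Pressure head at OW-5: ψ = P/(ρg) = 655×1000 / (1000 × 9.81) = 66.77 m.
Total head at OW-5: h = z + ψ = 156.97 + 66.77 = 223.74 m.
Total head at OW-11: h = 217.38 m (water level in the piezometer is the total head).
Head difference: h(OW-5) − h(OW-11) = 223.74 − 217.38 = 6.36 m.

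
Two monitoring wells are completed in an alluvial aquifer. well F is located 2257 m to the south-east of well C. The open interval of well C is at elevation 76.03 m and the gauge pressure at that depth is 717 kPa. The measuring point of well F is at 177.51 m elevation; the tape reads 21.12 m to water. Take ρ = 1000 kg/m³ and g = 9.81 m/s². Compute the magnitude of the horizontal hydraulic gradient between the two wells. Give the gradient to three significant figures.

Pressure head at well C: ψ = P/(ρg) = 717×1000 / (1000 × 9.81) = 73.09 m.
Total head at well C: h = z + ψ = 76.03 + 73.09 = 149.12 m.
Total head at well F: h = 177.51 − 21.12 = 156.39 m.
Head difference: h(well C) − h(well F) = 149.12 − 156.39 = -7.27 m.
Hydraulic gradient: i = |Δh| / L = 7.27 / 2257 = 0.00322.

i ≈ 0.00322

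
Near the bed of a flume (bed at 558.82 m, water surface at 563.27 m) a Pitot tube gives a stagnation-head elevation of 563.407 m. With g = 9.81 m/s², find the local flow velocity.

Near the bed, under hydrostatic conditions, the piezometric head (z + ψ) equals the free-surface elevation, 563.27 m.
Velocity head = total − piezometric = 563.407 − 563.27 = 0.137 m.
v = √(2g·h_v) = √(2 × 9.81 × 0.137) = 1.64 m/s.

v ≈ 1.64 m/s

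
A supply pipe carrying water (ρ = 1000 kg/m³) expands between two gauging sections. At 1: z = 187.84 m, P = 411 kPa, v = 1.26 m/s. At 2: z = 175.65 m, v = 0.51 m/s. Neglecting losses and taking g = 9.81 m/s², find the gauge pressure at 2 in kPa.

P₂ ≈ 531 kPa

Pressure head at 1: ψ₁ = P₁/(ρg) = 411×1000 / (1000 × 9.81) = 41.90 m.
Velocity heads: v₁²/2g = 1.26²/19.62 = 0.081 m; v₂²/2g = 0.51²/19.62 = 0.013 m.
Total head H = z₁ + ψ₁ + v₁²/2g = 187.84 + 41.90 + 0.081 = 229.82 m.
ψ₂ = H − z₂ − v₂²/2g = 229.82 − 175.65 − 0.013 = 54.16 m.
P₂ = ρgψ₂ = 1000 × 9.81 × 54.16 ≈ 531 kPa.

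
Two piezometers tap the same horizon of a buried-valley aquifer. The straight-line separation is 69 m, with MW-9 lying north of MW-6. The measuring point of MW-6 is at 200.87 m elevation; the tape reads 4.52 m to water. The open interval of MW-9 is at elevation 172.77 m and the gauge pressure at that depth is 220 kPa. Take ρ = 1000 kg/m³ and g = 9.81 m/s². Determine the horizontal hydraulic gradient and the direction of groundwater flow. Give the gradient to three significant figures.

i ≈ 0.0167; groundwater flows toward the north

Total head at MW-6: h = 200.87 − 4.52 = 196.35 m.
Pressure head at MW-9: ψ = P/(ρg) = 220×1000 / (1000 × 9.81) = 22.43 m.
Total head at MW-9: h = z + ψ = 172.77 + 22.43 = 195.20 m.
Head difference: h(MW-6) − h(MW-9) = 196.35 − 195.20 = 1.15 m.
Hydraulic gradient: i = |Δh| / L = 1.15 / 69 = 0.0167.
Flow is from higher to lower head: from MW-6 toward MW-9, i.e. toward the north.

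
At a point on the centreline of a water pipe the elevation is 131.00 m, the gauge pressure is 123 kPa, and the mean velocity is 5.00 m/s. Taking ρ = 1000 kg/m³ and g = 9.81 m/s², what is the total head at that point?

h ≈ 144.81 m

Pressure head ψ = P/(ρg) = 123×1000 / (1000 × 9.81) = 12.54 m.
Velocity head = v²/(2g) = 5.00² / (2 × 9.81) = 1.274 m.
h = z + ψ + v²/(2g) = 131.00 + 12.54 + 1.274 = 144.81 m.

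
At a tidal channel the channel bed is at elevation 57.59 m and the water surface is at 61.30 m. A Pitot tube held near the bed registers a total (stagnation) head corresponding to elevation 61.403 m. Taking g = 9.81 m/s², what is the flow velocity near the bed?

v ≈ 1.42 m/s

Near the bed, under hydrostatic conditions, the piezometric head (z + ψ) equals the free-surface elevation, 61.30 m.
Velocity head = total − piezometric = 61.403 − 61.30 = 0.103 m.
v = √(2g·h_v) = √(2 × 9.81 × 0.103) = 1.42 m/s.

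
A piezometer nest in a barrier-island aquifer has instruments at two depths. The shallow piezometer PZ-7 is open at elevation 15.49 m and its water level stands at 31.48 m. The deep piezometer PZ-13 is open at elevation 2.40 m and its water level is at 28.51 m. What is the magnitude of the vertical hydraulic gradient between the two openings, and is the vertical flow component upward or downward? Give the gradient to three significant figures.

|i_v| ≈ 0.227; vertical flow is downward

Total head at PZ-7: h = 31.48 m (water level in the standpipe).
Total head at PZ-13: h = 28.51 m.
Δh = h(PZ-7) − h(PZ-13) = 31.48 − 28.51 = 2.97 m.
Vertical separation Δz = 15.49 − 2.40 = 13.09 m.
|i_v| = |Δh| / Δz = 2.97 / 13.09 = 0.227.
Head is higher in the shallow piezometer, so vertical flow is downward (recharge condition).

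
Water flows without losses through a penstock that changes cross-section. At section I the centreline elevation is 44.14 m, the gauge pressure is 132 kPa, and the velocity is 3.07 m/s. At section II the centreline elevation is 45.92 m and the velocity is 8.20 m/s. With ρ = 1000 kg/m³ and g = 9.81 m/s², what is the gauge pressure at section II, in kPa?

P₂ ≈ 85.6 kPa

Pressure head at I: ψ₁ = P₁/(ρg) = 132×1000 / (1000 × 9.81) = 13.46 m.
Velocity heads: v₁²/2g = 3.07²/19.62 = 0.480 m; v₂²/2g = 8.20²/19.62 = 3.427 m.
Total head H = z₁ + ψ₁ + v₁²/2g = 44.14 + 13.46 + 0.480 = 58.08 m.
ψ₂ = H − z₂ − v₂²/2g = 58.08 − 45.92 − 3.427 = 8.73 m.
P₂ = ρgψ₂ = 1000 × 9.81 × 8.73 ≈ 85.6 kPa.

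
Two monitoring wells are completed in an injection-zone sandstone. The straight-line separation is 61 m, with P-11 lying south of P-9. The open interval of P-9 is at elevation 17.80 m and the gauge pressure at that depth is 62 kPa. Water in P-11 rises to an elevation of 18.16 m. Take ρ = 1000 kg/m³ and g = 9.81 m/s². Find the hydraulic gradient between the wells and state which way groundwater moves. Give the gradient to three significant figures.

i ≈ 0.0977; groundwater flows toward the south

Pressure head at P-9: ψ = P/(ρg) = 62×1000 / (1000 × 9.81) = 6.32 m.
Total head at P-9: h = z + ψ = 17.80 + 6.32 = 24.12 m.
Total head at P-11: h = 18.16 m (water level in the piezometer is the total head).
Head difference: h(P-9) − h(P-11) = 24.12 − 18.16 = 5.96 m.
Hydraulic gradient: i = |Δh| / L = 5.96 / 61 = 0.0977.
Flow is from higher to lower head: from P-9 toward P-11, i.e. toward the south.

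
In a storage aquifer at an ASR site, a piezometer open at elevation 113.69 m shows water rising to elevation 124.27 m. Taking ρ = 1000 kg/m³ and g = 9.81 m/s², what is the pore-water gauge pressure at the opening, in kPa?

P ≈ 104 kPa

Pressure head ψ = h − z = 124.27 − 113.69 = 10.58 m.
P = ρgψ = 1000 × 9.81 × 10.58 = 103790 Pa ≈ 104 kPa.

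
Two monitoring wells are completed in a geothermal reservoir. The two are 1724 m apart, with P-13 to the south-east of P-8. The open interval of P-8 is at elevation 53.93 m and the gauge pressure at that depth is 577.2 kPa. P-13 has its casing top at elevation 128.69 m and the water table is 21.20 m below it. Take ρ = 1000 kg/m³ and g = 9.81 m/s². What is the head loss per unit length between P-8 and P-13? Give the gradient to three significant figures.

Pressure head at P-8: ψ = P/(ρg) = 577.2×1000 / (1000 × 9.81) = 58.84 m.
Total head at P-8: h = z + ψ = 53.93 + 58.84 = 112.77 m.
Total head at P-13: h = 128.69 − 21.20 = 107.49 m.
Head difference: h(P-8) − h(P-13) = 112.77 − 107.49 = 5.28 m.
Hydraulic gradient: i = |Δh| / L = 5.28 / 1724 = 0.00306.

i ≈ 0.00306 m/m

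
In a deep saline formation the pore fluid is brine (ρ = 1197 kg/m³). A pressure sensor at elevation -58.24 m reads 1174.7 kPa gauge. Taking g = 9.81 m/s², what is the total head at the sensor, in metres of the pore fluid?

h ≈ 41.80 m

ψ = P/(ρg) = 1174.7×1000 / (1197 × 9.81) = 100.04 m.
h = z + ψ = -58.24 + 100.04 = 41.80 m.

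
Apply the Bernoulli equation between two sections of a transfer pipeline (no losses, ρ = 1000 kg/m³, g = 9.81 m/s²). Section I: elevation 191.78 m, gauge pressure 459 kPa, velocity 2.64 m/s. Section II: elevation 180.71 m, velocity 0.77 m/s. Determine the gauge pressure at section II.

P₂ ≈ 571 kPa

Pressure head at I: ψ₁ = P₁/(ρg) = 459×1000 / (1000 × 9.81) = 46.79 m.
Velocity heads: v₁²/2g = 2.64²/19.62 = 0.355 m; v₂²/2g = 0.77²/19.62 = 0.030 m.
Total head H = z₁ + ψ₁ + v₁²/2g = 191.78 + 46.79 + 0.355 = 238.92 m.
ψ₂ = H − z₂ − v₂²/2g = 238.92 − 180.71 − 0.030 = 58.18 m.
P₂ = ρgψ₂ = 1000 × 9.81 × 58.18 ≈ 571 kPa.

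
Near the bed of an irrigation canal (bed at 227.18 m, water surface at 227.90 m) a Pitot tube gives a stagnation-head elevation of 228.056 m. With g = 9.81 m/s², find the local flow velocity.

v ≈ 1.75 m/s

Near the bed, under hydrostatic conditions, the piezometric head (z + ψ) equals the free-surface elevation, 227.90 m.
Velocity head = total − piezometric = 228.056 − 227.90 = 0.156 m.
v = √(2g·h_v) = √(2 × 9.81 × 0.156) = 1.75 m/s.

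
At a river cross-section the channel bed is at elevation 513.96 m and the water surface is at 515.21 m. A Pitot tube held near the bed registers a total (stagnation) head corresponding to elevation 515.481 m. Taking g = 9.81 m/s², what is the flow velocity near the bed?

v ≈ 2.31 m/s

Near the bed, under hydrostatic conditions, the piezometric head (z + ψ) equals the free-surface elevation, 515.21 m.
Velocity head = total − piezometric = 515.481 − 515.21 = 0.271 m.
v = √(2g·h_v) = √(2 × 9.81 × 0.271) = 2.31 m/s.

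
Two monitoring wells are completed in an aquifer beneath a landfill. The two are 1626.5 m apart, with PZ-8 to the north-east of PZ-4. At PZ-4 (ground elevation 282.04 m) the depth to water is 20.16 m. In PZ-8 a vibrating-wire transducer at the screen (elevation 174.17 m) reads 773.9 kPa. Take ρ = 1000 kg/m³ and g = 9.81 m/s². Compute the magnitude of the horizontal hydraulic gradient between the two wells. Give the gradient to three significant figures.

Total head at PZ-4: h = 282.04 − 20.16 = 261.88 m.
Pressure head at PZ-8: ψ = P/(ρg) = 773.9×1000 / (1000 × 9.81) = 78.89 m.
Total head at PZ-8: h = z + ψ = 174.17 + 78.89 = 253.06 m.
Head difference: h(PZ-4) − h(PZ-8) = 261.88 − 253.06 = 8.82 m.
Hydraulic gradient: i = |Δh| / L = 8.82 / 1626.5 = 0.00542.

i ≈ 0.00542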